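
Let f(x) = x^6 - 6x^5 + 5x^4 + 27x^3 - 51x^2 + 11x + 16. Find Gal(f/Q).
PSL(2,5)

The polynomial f is an irreducible sextic over Q, so G = Gal(f/Q) is one of the 16 transitive subgroups 6T1, ..., 6T16 of S_6. The discriminant of f is 30991489 = 5567^2, a perfect square, so G is contained in A_6. The transitive groups of degree 6 contained in A_6 are: A_4 (6T4, order 12), S_4 (6T7, order 24), (C_3 x C_3) : C_4 (6T10, order 36), PSL(2,5) (6T12, order 60), A_6 (6T15, order 360). By Dedekind's theorem, for a prime p not dividing disc(f) the degrees of the irreducible factors of f mod p form the cycle type of an element of G. Factoring f modulo the 21 such primes p <= 79 (skipping 19, which divides the discriminant), each new pattern first appears at: mod 2: f = (x)(x^5 + x^3 + x^2 + x + 1), pattern 5+1; mod 7: f = (x^3 + 2x^2 + 4x + 5)(x^3 + 6x^2 + 3x + 6), pattern 3+3; mod 61: f = (x + 1)(x + 23)(x^2 + 44x + 55)(x^2 + 48x + 60), pattern 2+2+1+1. No other pattern occurs in this range, so the set of observed cycle types is {5+1, 3+3, 2+2+1+1}. The candidates containing elements of all these cycle types are PSL(2,5) (6T12) of order 60, A_6 (6T15) of order 360; the others are excluded. The observed types are precisely the cycle types that occur in PSL(2,5) (6T12) (apart from the identity). Each of the other remaining candidates has further cycle types, and by the Chebotarev density theorem the matching factorization patterns would occur for a proportion of primes equal to their share of the group: A_6 (6T15) additionally contains elements of type 4+2, 3+1+1+1 (130 of its 360 elements, about 36% of primes). None of the 21 primes tested shows any such pattern (for each of these groups the chance of that is below 10^-4), which rules them out. Hence G = PSL(2,5) (6T12), of order 60.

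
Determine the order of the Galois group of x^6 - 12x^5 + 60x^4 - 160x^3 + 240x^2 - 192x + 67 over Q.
6

The degree of the splitting field over Q equals the order of the Galois group, so first determine the group. The polynomial f is an irreducible sextic over Q, so G = Gal(f/Q) is one of the 16 transitive subgroups 6T1, ..., 6T16 of S_6. The discriminant of f is -11337408, which is not a perfect square, so G is not contained in A_6. The transitive groups of degree 6 not contained in A_6 are: C_6 (6T1, order 6), S_3 (6T2, order 6), D_6 (6T3, order 12), C_3 x S_3 (6T5, order 18), A_4 x C_2 (6T6, order 24), S_4 (6T8, order 24), S_3 x S_3 (6T9, order 36), S_4 x C_2 (6T11, order 48), (S_3 x S_3) : C_2 (6T13, order 72), PGL(2,5) (6T14, order 120), S_6 (6T16, order 720). By Dedekind's theorem, for a prime p not dividing disc(f) the degrees of the irreducible factors of f mod p form the cycle type of an element of G. Factoring f modulo the 23 such primes p <= 97 (skipping 2, 3, which divide the discriminant), each new pattern first appears at: mod 5: f = (x^2 + 3)(x^2 + x + 1)(x^2 + 2x + 4), pattern 2+2+2; mod 7: f = (x^3 + x^2 + 5x + 1)(x^3 + x^2 + 5x + 4), pattern 3+3; mod 61: f = (x + 1)(x + 17)(x + 20)(x + 37)(x + 40)(x + 56), pattern 1+1+1+1+1+1. No other pattern occurs in this range, so the set of observed cycle types is {2+2+2, 3+3, 1+1+1+1+1+1}. The candidates containing elements of all these cycle types are C_6 (6T1) of order 6, S_3 (6T2) of order 6, D_6 (6T3) of order 12, C_3 x S_3 (6T5) of order 18, A_4 x C_2 (6T6) of order 24, S_4 (6T8) of order 24, S_3 x S_3 (6T9) of order 36, S_4 x C_2 (6T11) of order 48, (S_3 x S_3) : C_2 (6T13) of order 72, PGL(2,5) (6T14) of order 120, S_6 (6T16) of order 720; the others are excluded. The observed types are precisely the cycle types that occur in S_3 (6T2). Each of the other remaining candidates has further cycle types, and by the Chebotarev density theorem the matching factorization patterns would occur for a proportion of primes equal to their share of the group: C_6 (6T1) additionally contains elements of type 6 (2 of its 6 elements, about 33% of primes); D_6 (6T3) additionally contains elements of type 6, 2+2+1+1 (5 of its 12 elements, about 42% of primes); C_3 x S_3 (6T5) additionally contains elements of type 6, 3+1+1+1 (10 of its 18 elements, about 56% of primes); A_4 x C_2 (6T6) additionally contains elements of type 6, 2+2+1+1, 2+1+1+1+1 (14 of its 24 elements, about 58% of primes); S_4 (6T8) additionally contains elements of type 4+1+1, 2+2+1+1 (9 of its 24 elements, about 38% of primes); S_3 x S_3 (6T9) additionally contains elements of type 6, 3+1+1+1, 2+2+1+1 (25 of its 36 elements, about 69% of primes); S_4 x C_2 (6T11) additionally contains elements of type 6, 4+2, 4+1+1, 2+2+1+1, 2+1+1+1+1 (32 of its 48 elements, about 67% of primes); (S_3 x S_3) : C_2 (6T13) additionally contains elements of type 6, 4+2, 3+2+1, 3+1+1+1, 2+2+1+1, 2+1+1+1+1 (61 of its 72 elements, about 85% of primes); PGL(2,5) (6T14) additionally contains elements of type 6, 5+1, 4+1+1, 2+2+1+1 (89 of its 120 elements, about 74% of primes); S_6 (6T16) additionally contains elements of type 6, 5+1, 4+2, 4+1+1, 3+2+1, 3+1+1+1, 2+2+1+1, 2+1+1+1+1 (664 of its 720 elements, about 92% of primes). None of the 23 primes tested shows any such pattern (for each of these groups the chance of that is below 10^-4), which rules them out. Hence G = S_3 (6T2), of order 6. The Galois group S_3 (6T2) has order 6, so the splitting field has degree 6 over Q.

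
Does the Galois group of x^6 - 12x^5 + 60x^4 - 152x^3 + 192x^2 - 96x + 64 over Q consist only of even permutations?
No

The polynomial is irreducible of degree 6 over Q. Its discriminant is -21134460321792, which is not a perfect square. A Galois group lies in the alternating group exactly when the discriminant is a square in Q, so the Galois group (C_6) is not contained in A_6.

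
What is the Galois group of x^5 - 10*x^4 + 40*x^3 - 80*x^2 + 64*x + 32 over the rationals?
The polynomial f is an irreducible quintic over Q, so G = Gal(f/Q) is a transitive subgroup of S_5: one of C_5 (5T1, order 5), D_5 (5T2, order 10), F_20 (5T3, order 20), A_5 (5T4, order 60) or S_5 (5T5, order 120). The discriminant of f is 3008364544, which is not a perfect square, so G is not contained in A_5. The transitive groups of degree 5 not contained in A_5 are: F_20 (5T3, order 20), S_5 (5T5, order 120). By Dedekind's theorem, for a prime p not dividing disc(f) the degrees of the irreducible factors of f mod p form the cycle type of an element of G. Factoring f modulo the 3 such primes p <= 7 (skipping 2, which divides the discriminant), each new pattern first appears at: mod 3: f = (x^5 + 2x^4 + x^3 + x^2 + x + 2), pattern 5; mod 7: f = (x^2 + 5x + 5)(x^3 + 6x^2 + 5x + 5), pattern 3+2. No other pattern occurs in this range, so the set of observed cycle types is {5, 3+2}. Among the candidates above, the only group containing elements of all these cycle types is S_5 (5T5) — F_20 (5T3) lacks at least one of them. Hence G = S_5 (5T5), of order 120.

S_5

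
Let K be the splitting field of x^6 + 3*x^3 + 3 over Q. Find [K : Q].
18

The degree of the splitting field over Q equals the order of the Galois group, so first determine the group. The polynomial f is an irreducible sextic over Q, so G = Gal(f/Q) is one of the 16 transitive subgroups 6T1, ..., 6T16 of S_6. The discriminant of f is -177147, which is not a perfect square, so G is not contained in A_6. The transitive groups of degree 6 not contained in A_6 are: C_6 (6T1, order 6), S_3 (6T2, order 6), D_6 (6T3, order 12), C_3 x S_3 (6T5, order 18), A_4 x C_2 (6T6, order 24), S_4 (6T8, order 24), S_3 x S_3 (6T9, order 36), S_4 x C_2 (6T11, order 48), (S_3 x S_3) : C_2 (6T13, order 72), PGL(2,5) (6T14, order 120), S_6 (6T16, order 720). By Dedekind's theorem, for a prime p not dividing disc(f) the degrees of the irreducible factors of f mod p form the cycle type of an element of G. Factoring f modulo the 33 such primes p <= 139 (skipping 3, which divides the discriminant), each new pattern first appears at: mod 2: f = (x^6 + x^3 + 1), pattern 6; mod 7: f = (x + 3)(x + 5)(x + 6)(x^3 + 4), pattern 3+1+1+1; mod 17: f = (x^2 + 5x + 7)(x^2 + 13x + 7)(x^2 + 16x + 7), pattern 2+2+2; mod 19: f = (x^3 + 9)(x^3 + 13), pattern 3+3; mod 73: f = (x + 42)(x + 43)(x + 44)(x + 51)(x + 52)(x + 60), pattern 1+1+1+1+1+1. No other pattern occurs in this range, so the set of observed cycle types is {6, 3+1+1+1, 2+2+2, 3+3, 1+1+1+1+1+1}. The candidates containing elements of all these cycle types are C_3 x S_3 (6T5) of order 18, S_3 x S_3 (6T9) of order 36, (S_3 x S_3) : C_2 (6T13) of order 72, S_6 (6T16) of order 720; the others are excluded. The observed types are precisely the cycle types that occur in C_3 x S_3 (6T5). Each of the other remaining candidates has further cycle types, and by the Chebotarev density theorem the matching factorization patterns would occur for a proportion of primes equal to their share of the group: S_3 x S_3 (6T9) additionally contains elements of type 2+2+1+1 (9 of its 36 elements, about 25% of primes); (S_3 x S_3) : C_2 (6T13) additionally contains elements of type 4+2, 3+2+1, 2+2+1+1, 2+1+1+1+1 (45 of its 72 elements, about 62% of primes); S_6 (6T16) additionally contains elements of type 5+1, 4+2, 4+1+1, 3+2+1, 2+2+1+1, 2+1+1+1+1 (504 of its 720 elements, about 70% of primes). None of the 33 primes tested shows any such pattern (for each of these groups the chance of that is below 10^-4), which rules them out. Hence G = C_3 x S_3 (6T5), of order 18. The Galois group C_3 x S_3 (6T5) has order 18, so the splitting field has degree 18 over Q.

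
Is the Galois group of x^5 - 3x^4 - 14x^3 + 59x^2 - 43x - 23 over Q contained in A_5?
The polynomial is irreducible of degree 5 over Q. Its discriminant is 7745089 = 2783^2, a perfect square. A Galois group lies in the alternating group exactly when the discriminant is a square in Q, so the Galois group (C_5) is contained in A_5.

Yes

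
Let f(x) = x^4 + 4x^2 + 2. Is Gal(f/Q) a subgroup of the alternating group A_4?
No

The polynomial is irreducible of degree 4 over Q. Its discriminant is 2048, which is not a perfect square. A Galois group lies in the alternating group exactly when the discriminant is a square in Q, so the Galois group (C_4) is not contained in A_4.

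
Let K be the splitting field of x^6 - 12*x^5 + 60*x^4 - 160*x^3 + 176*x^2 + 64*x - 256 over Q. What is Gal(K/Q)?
The polynomial f is an irreducible sextic over Q, so G = Gal(f/Q) is one of the 16 transitive subgroups 6T1, ..., 6T16 of S_6. The discriminant of f is 3603718079512576 = 60030976^2, a perfect square, so G is contained in A_6. The transitive groups of degree 6 contained in A_6 are: A_4 (6T4, order 12), S_4 (6T7, order 24), (C_3 x C_3) : C_4 (6T10, order 36), PSL(2,5) (6T12, order 60), A_6 (6T15, order 360). By Dedekind's theorem, for a prime p not dividing disc(f) the degrees of the irreducible factors of f mod p form the cycle type of an element of G. Factoring f modulo the 79 such primes p <= 419 (skipping 2, 229, which divide the discriminant), each new pattern first appears at: mod 3: f = (x^3 + x^2 + x + 2)(x^3 + 2x^2 + 1), pattern 3+3; mod 7: f = (x^2 + 3x + 6)(x^4 + 6x^3 + x^2 + 4x + 4), pattern 4+2; mod 23: f = (x + 3)(x + 16)(x^2 + 17x + 11)(x^2 + 21x + 3), pattern 2+2+1+1; mod 193: f = (x + 5)(x + 11)(x + 17)(x + 172)(x + 178)(x + 184), pattern 1+1+1+1+1+1. No other pattern occurs in this range, so the set of observed cycle types is {3+3, 4+2, 2+2+1+1, 1+1+1+1+1+1}. The candidates containing elements of all these cycle types are S_4 (6T7) of order 24, (C_3 x C_3) : C_4 (6T10) of order 36, A_6 (6T15) of order 360; the others are excluded. The observed types are precisely the cycle types that occur in S_4 (6T7). Each of the other remaining candidates has further cycle types, and by the Chebotarev density theorem the matching factorization patterns would occur for a proportion of primes equal to their share of the group: (C_3 x C_3) : C_4 (6T10) additionally contains elements of type 3+1+1+1 (4 of its 36 elements, about 11% of primes); A_6 (6T15) additionally contains elements of type 5+1, 3+1+1+1 (184 of its 360 elements, about 51% of primes). None of the 79 primes tested shows any such pattern (for each of these groups the chance of that is below 10^-4), which rules them out. Hence G = S_4 (6T7), of order 24.

S_4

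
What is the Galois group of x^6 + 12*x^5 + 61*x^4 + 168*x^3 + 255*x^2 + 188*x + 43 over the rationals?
The polynomial f is an irreducible sextic over Q, so G = Gal(f/Q) is one of the 16 transitive subgroups 6T1, ..., 6T16 of S_6. The discriminant of f is 629407744 = 25088^2, a perfect square, so G is contained in A_6. The transitive groups of degree 6 contained in A_6 are: A_4 (6T4, order 12), S_4 (6T7, order 24), (C_3 x C_3) : C_4 (6T10, order 36), PSL(2,5) (6T12, order 60), A_6 (6T15, order 360). By Dedekind's theorem, for a prime p not dividing disc(f) the degrees of the irreducible factors of f mod p form the cycle type of an element of G. Factoring f modulo the 33 such primes p <= 149 (skipping 2, 7, which divide the discriminant), each new pattern first appears at: mod 3: f = (x^3 + x^2 + 2x + 1)(x^3 + 2x^2 + 1), pattern 3+3; mod 13: f = (x + 5)(x + 12)(x^2 + 4x + 6)(x^2 + 4x + 12), pattern 2+2+1+1. No other pattern occurs in this range, so the set of observed cycle types is {3+3, 2+2+1+1}. The candidates containing elements of all these cycle types are A_4 (6T4) of order 12, S_4 (6T7) of order 24, (C_3 x C_3) : C_4 (6T10) of order 36, PSL(2,5) (6T12) of order 60, A_6 (6T15) of order 360; the others are excluded. The observed types are precisely the cycle types that occur in A_4 (6T4) (apart from the identity). Each of the other remaining candidates has further cycle types, and by the Chebotarev density theorem the matching factorization patterns would occur for a proportion of primes equal to their share of the group: S_4 (6T7) additionally contains elements of type 4+2 (6 of its 24 elements, about 25% of primes); (C_3 x C_3) : C_4 (6T10) additionally contains elements of type 4+2, 3+1+1+1 (22 of its 36 elements, about 61% of primes); PSL(2,5) (6T12) additionally contains elements of type 5+1 (24 of its 60 elements, about 40% of primes); A_6 (6T15) additionally contains elements of type 5+1, 4+2, 3+1+1+1 (274 of its 360 elements, about 76% of primes). None of the 33 primes tested shows any such pattern (for each of these groups the chance of that is below 10^-4), which rules them out. Hence G = A_4 (6T4), of order 12.

A_4 (order 12)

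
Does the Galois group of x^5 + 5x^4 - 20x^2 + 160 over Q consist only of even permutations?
Yes

The polynomial is irreducible of degree 5 over Q. Its discriminant is 1327104000000 = 1152000^2, a perfect square. A Galois group lies in the alternating group exactly when the discriminant is a square in Q, so the Galois group (D_5) is contained in A_5.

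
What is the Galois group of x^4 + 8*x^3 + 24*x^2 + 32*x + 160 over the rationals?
4T2: V_4

The polynomial is an irreducible quartic over Q and its discriminant is 764411904 = 27648^2, a perfect square, so the Galois group is contained in A_4. The resolvent cubic y^3 - 24*y^2 - 384*y + 4096 splits completely over Q, which gives the Klein four-group V_4.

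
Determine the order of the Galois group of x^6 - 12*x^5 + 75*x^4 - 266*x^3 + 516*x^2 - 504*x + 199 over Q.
The degree of the splitting field over Q equals the order of the Galois group, so first determine the group. The polynomial f is an irreducible sextic over Q, so G = Gal(f/Q) is one of the 16 transitive subgroups 6T1, ..., 6T16 of S_6. The discriminant of f is -5217636731328, which is not a perfect square, so G is not contained in A_6. The transitive groups of degree 6 not contained in A_6 are: C_6 (6T1, order 6), S_3 (6T2, order 6), D_6 (6T3, order 12), C_3 x S_3 (6T5, order 18), A_4 x C_2 (6T6, order 24), S_4 (6T8, order 24), S_3 x S_3 (6T9, order 36), S_4 x C_2 (6T11, order 48), (S_3 x S_3) : C_2 (6T13, order 72), PGL(2,5) (6T14, order 120), S_6 (6T16, order 720). By Dedekind's theorem, for a prime p not dividing disc(f) the degrees of the irreducible factors of f mod p form the cycle type of an element of G. Factoring f modulo the 21 such primes p <= 89 (skipping 2, 3, 7, which divide the discriminant), each new pattern first appears at: mod 5: f = (x^6 + 3x^5 + 4x^3 + x^2 + x + 4), pattern 6; mod 11: f = (x + 1)(x^5 + 9x^4 + 9x^2 + x + 1), pattern 5+1; mod 13: f = (x + 1)(x + 3)(x^4 + 10x^3 + 6x^2 + 5x + 10), pattern 4+1+1; mod 23: f = (x + 9)(x + 11)(x^2 + x + 14)(x^2 + 13x + 14), pattern 2+2+1+1; mod 43: f = (x^3 + 32x^2 + 41x + 1)(x^3 + 42x^2 + 23x + 27), pattern 3+3; mod 61: f = (x^2 + x + 28)(x^2 + 12x + 30)(x^2 + 36x + 25), pattern 2+2+2. No other pattern occurs in this range, so the set of observed cycle types is {6, 5+1, 4+1+1, 2+2+1+1, 3+3, 2+2+2}. The candidates containing elements of all these cycle types are PGL(2,5) (6T14) of order 120, S_6 (6T16) of order 720; the others are excluded. The observed types are precisely the cycle types that occur in PGL(2,5) (6T14) (apart from the identity). Each of the other remaining candidates has further cycle types, and by the Chebotarev density theorem the matching factorization patterns would occur for a proportion of primes equal to their share of the group: S_6 (6T16) additionally contains elements of type 4+2, 3+2+1, 3+1+1+1, 2+1+1+1+1 (265 of its 720 elements, about 37% of primes). None of the 21 primes tested shows any such pattern (for each of these groups the chance of that is below 10^-4), which rules them out. Hence G = PGL(2,5) (6T14), of order 120. The Galois group PGL(2,5) (6T14) has order 120, so the splitting field has degree 120 over Q.

120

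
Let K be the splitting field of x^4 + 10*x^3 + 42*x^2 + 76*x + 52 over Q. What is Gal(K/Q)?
V_4

The polynomial is an irreducible quartic over Q and its discriminant is 186624 = 432^2, a perfect square, so the Galois group is contained in A_4. The resolvent cubic y^3 - 42*y^2 + 552*y - 2240 splits completely over Q, which gives the Klein four-group V_4.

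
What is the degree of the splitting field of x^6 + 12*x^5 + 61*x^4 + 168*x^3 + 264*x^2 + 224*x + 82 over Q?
The degree of the splitting field over Q equals the order of the Galois group, so first determine the group. The polynomial f is an irreducible sextic over Q, so G = Gal(f/Q) is one of the 16 transitive subgroups 6T1, ..., 6T16 of S_6. The discriminant of f is -1722368, which is not a perfect square, so G is not contained in A_6. The transitive groups of degree 6 not contained in A_6 are: C_6 (6T1, order 6), S_3 (6T2, order 6), D_6 (6T3, order 12), C_3 x S_3 (6T5, order 18), A_4 x C_2 (6T6, order 24), S_4 (6T8, order 24), S_3 x S_3 (6T9, order 36), S_4 x C_2 (6T11, order 48), (S_3 x S_3) : C_2 (6T13, order 72), PGL(2,5) (6T14, order 120), S_6 (6T16, order 720). By Dedekind's theorem, for a prime p not dividing disc(f) the degrees of the irreducible factors of f mod p form the cycle type of an element of G. Factoring f modulo the 29 such primes p <= 127 (skipping 2, 29, which divide the discriminant), each new pattern first appears at: mod 3: f = (x^3 + x^2 + 2x + 1)(x^3 + 2x^2 + 1), pattern 3+3; mod 5: f = (x^6 + 2x^5 + x^4 + 3x^3 + 4x^2 + 4x + 2), pattern 6; mod 7: f = (x + 5)(x + 6)(x^4 + x^3 + 6x^2 + 2x + 6), pattern 4+1+1; mod 17: f = (x + 7)(x + 14)(x^2 + 2x + 15)(x^2 + 6x + 6), pattern 2+2+1+1; mod 23: f = (x^2 + 4x + 8)(x^2 + 14x + 15)(x^2 + 17x + 21), pattern 2+2+2; mod 67: f = (x^2 + 4x + 18)(x^4 + 8x^3 + 11x^2 + 47x + 12), pattern 4+2; mod 127: f = (x + 42)(x + 62)(x + 69)(x + 89)(x^2 + 4x + 125), pattern 2+1+1+1+1. No other pattern occurs in this range, so the set of observed cycle types is {3+3, 6, 4+1+1, 2+2+1+1, 2+2+2, 4+2, 2+1+1+1+1}. The candidates containing elements of all these cycle types are S_4 x C_2 (6T11) of order 48, S_6 (6T16) of order 720; the others are excluded. The observed types are precisely the cycle types that occur in S_4 x C_2 (6T11) (apart from the identity). Each of the other remaining candidates has further cycle types, and by the Chebotarev density theorem the matching factorization patterns would occur for a proportion of primes equal to their share of the group: S_6 (6T16) additionally contains elements of type 5+1, 3+2+1, 3+1+1+1 (304 of its 720 elements, about 42% of primes). None of the 29 primes tested shows any such pattern (for each of these groups the chance of that is below 10^-4), which rules them out. Hence G = S_4 x C_2 (6T11), of order 48. The Galois group S_4 x C_2 (6T11) has order 48, so the splitting field has degree 48 over Q.

48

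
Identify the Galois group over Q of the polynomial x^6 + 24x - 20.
The polynomial f is an irreducible sextic over Q, so G = Gal(f/Q) is one of the 16 transitive subgroups 6T1, ..., 6T16 of S_6. The discriminant of f is 746496000000 = 864000^2, a perfect square, so G is contained in A_6. The transitive groups of degree 6 contained in A_6 are: A_4 (6T4, order 12), S_4 (6T7, order 24), (C_3 x C_3) : C_4 (6T10, order 36), PSL(2,5) (6T12, order 60), A_6 (6T15, order 360). By Dedekind's theorem, for a prime p not dividing disc(f) the degrees of the irreducible factors of f mod p form the cycle type of an element of G. Factoring f modulo the 6 such primes p <= 23 (skipping 2, 3, 5, which divide the discriminant), each new pattern first appears at: mod 7: f = (x + 3)(x^5 + 4x^4 + 2x^3 + x^2 + 4x + 5), pattern 5+1; mod 23: f = (x + 7)(x + 12)(x + 21)(x^3 + 6x^2 + 13x + 16), pattern 3+1+1+1. No other pattern occurs in this range, so the set of observed cycle types is {5+1, 3+1+1+1}. Among the candidates above, the only group containing elements of all these cycle types is A_6 (6T15) — each of A_4 (6T4), S_4 (6T7), (C_3 x C_3) : C_4 (6T10), PSL(2,5) (6T12) lacks at least one of them. Hence G = A_6 (6T15), of order 360.

A_6 (also written A6)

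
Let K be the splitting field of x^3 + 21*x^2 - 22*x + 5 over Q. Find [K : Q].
3

The degree of the splitting field over Q equals the order of the Galois group, so first determine the group. The polynomial is an irreducible cubic over Q and its discriminant is 28561 = 169^2, a perfect square. For an irreducible cubic, a square discriminant forces the Galois group to be A_3, the cyclic group of order 3. The Galois group C_3 (3T1) has order 3, so the splitting field has degree 3 over Q.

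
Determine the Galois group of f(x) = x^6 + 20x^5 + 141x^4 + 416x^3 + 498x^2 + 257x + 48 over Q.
The polynomial f is an irreducible sextic over Q, so G = Gal(f/Q) is one of the 16 transitive subgroups 6T1, ..., 6T16 of S_6. The discriminant of f is 30991489 = 5567^2, a perfect square, so G is contained in A_6. The transitive groups of degree 6 contained in A_6 are: A_4 (6T4, order 12), S_4 (6T7, order 24), (C_3 x C_3) : C_4 (6T10, order 36), PSL(2,5) (6T12, order 60), A_6 (6T15, order 360). By Dedekind's theorem, for a prime p not dividing disc(f) the degrees of the irreducible factors of f mod p form the cycle type of an element of G. Factoring f modulo the 21 such primes p <= 79 (skipping 19, which divides the discriminant), each new pattern first appears at: mod 2: f = (x)(x^5 + x^3 + 1), pattern 5+1; mod 7: f = (x^3 + x^2 + 3x + 5)(x^3 + 5x^2 + 4), pattern 3+3; mod 61: f = (x + 2)(x + 3)(x^2 + 36x + 13)(x^2 + 40x + 10), pattern 2+2+1+1. No other pattern occurs in this range, so the set of observed cycle types is {5+1, 3+3, 2+2+1+1}. The candidates containing elements of all these cycle types are PSL(2,5) (6T12) of order 60, A_6 (6T15) of order 360; the others are excluded. The observed types are precisely the cycle types that occur in PSL(2,5) (6T12) (apart from the identity). Each of the other remaining candidates has further cycle types, and by the Chebotarev density theorem the matching factorization patterns would occur for a proportion of primes equal to their share of the group: A_6 (6T15) additionally contains elements of type 4+2, 3+1+1+1 (130 of its 360 elements, about 36% of primes). None of the 21 primes tested shows any such pattern (for each of these groups the chance of that is below 10^-4), which rules them out. Hence G = PSL(2,5) (6T12), of order 60.

PSL(2,5)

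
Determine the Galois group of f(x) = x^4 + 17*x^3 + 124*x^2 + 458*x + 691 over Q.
C_4 (order 4)

The polynomial is an irreducible quartic over Q and its discriminant is 465125, which is not a perfect square, so the Galois group is not contained in A_4. The resolvent cubic y^3 - 124*y^2 + 5022*y - 66727 has exactly one rational root, so the Galois group is C_4 or D_4. The quartic becomes reducible over Q(sqrt(disc)), so the group is C_4.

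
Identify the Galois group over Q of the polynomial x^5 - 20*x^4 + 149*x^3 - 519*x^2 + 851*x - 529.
The polynomial f is an irreducible quintic over Q, so G = Gal(f/Q) is a transitive subgroup of S_5: one of C_5 (5T1, order 5), D_5 (5T2, order 10), F_20 (5T3, order 20), A_5 (5T4, order 60) or S_5 (5T5, order 120). The discriminant of f is 7745089 = 2783^2, a perfect square, so G is contained in A_5. The transitive groups of degree 5 contained in A_5 are: C_5 (5T1, order 5), D_5 (5T2, order 10), A_5 (5T4, order 60). By Dedekind's theorem, for a prime p not dividing disc(f) the degrees of the irreducible factors of f mod p form the cycle type of an element of G. Factoring f modulo the 14 such primes p <= 53 (skipping 11, 23, which divide the discriminant), each new pattern first appears at: mod 2: f = (x^5 + x^3 + x^2 + x + 1), pattern 5; mod 43: f = (x + 9)(x + 12)(x + 28)(x + 29)(x + 31), pattern 1+1+1+1+1. No other pattern occurs in this range, so the set of observed cycle types is {5, 1+1+1+1+1}. The candidates containing elements of all these cycle types are C_5 (5T1) of order 5, D_5 (5T2) of order 10, A_5 (5T4) of order 60; the others are excluded. The observed types are precisely the cycle types that occur in C_5 (5T1). Each of the other remaining candidates has further cycle types, and by the Chebotarev density theorem the matching factorization patterns would occur for a proportion of primes equal to their share of the group: D_5 (5T2) additionally contains elements of type 2+2+1 (5 of its 10 elements, about 50% of primes); A_5 (5T4) additionally contains elements of type 3+1+1, 2+2+1 (35 of its 60 elements, about 58% of primes). None of the 14 primes tested shows any such pattern (for each of these groups the chance of that is below 10^-4), which rules them out. Hence G = C_5 (5T1), of order 5.

C_5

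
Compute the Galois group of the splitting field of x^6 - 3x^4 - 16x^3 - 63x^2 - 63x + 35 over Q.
The polynomial f is an irreducible sextic over Q, so G = Gal(f/Q) is one of the 16 transitive subgroups 6T1, ..., 6T16 of S_6. The discriminant of f is 1656708629428629, which is not a perfect square, so G is not contained in A_6. The transitive groups of degree 6 not contained in A_6 are: C_6 (6T1, order 6), S_3 (6T2, order 6), D_6 (6T3, order 12), C_3 x S_3 (6T5, order 18), A_4 x C_2 (6T6, order 24), S_4 (6T8, order 24), S_3 x S_3 (6T9, order 36), S_4 x C_2 (6T11, order 48), (S_3 x S_3) : C_2 (6T13, order 72), PGL(2,5) (6T14, order 120), S_6 (6T16, order 720). By Dedekind's theorem, for a prime p not dividing disc(f) the degrees of the irreducible factors of f mod p form the cycle type of an element of G. Factoring f modulo the 16 such primes p <= 67 (skipping 3, 7, 29, which divide the discriminant), each new pattern first appears at: mod 2: f = (x^6 + x^4 + x^2 + x + 1), pattern 6; mod 5: f = (x)(x + 3)(x^2 + 3)(x^2 + 2x + 3), pattern 2+2+1+1; mod 13: f = (x + 6)(x + 9)(x + 11)(x^3 + 12x + 1), pattern 3+1+1+1; mod 19: f = (x^2 + 17)(x^2 + 3x + 13)(x^2 + 16x + 14), pattern 2+2+2; mod 67: f = (x^3 + 10x + 22)(x^3 + 54x + 29), pattern 3+3. No other pattern occurs in this range, so the set of observed cycle types is {6, 2+2+1+1, 3+1+1+1, 2+2+2, 3+3}. The candidates containing elements of all these cycle types are S_3 x S_3 (6T9) of order 36, (S_3 x S_3) : C_2 (6T13) of order 72, S_6 (6T16) of order 720; the others are excluded. The observed types are precisely the cycle types that occur in S_3 x S_3 (6T9) (apart from the identity). Each of the other remaining candidates has further cycle types, and by the Chebotarev density theorem the matching factorization patterns would occur for a proportion of primes equal to their share of the group: (S_3 x S_3) : C_2 (6T13) additionally contains elements of type 4+2, 3+2+1, 2+1+1+1+1 (36 of its 72 elements, about 50% of primes); S_6 (6T16) additionally contains elements of type 5+1, 4+2, 4+1+1, 3+2+1, 2+1+1+1+1 (459 of its 720 elements, about 64% of primes). None of the 16 primes tested shows any such pattern (for each of these groups the chance of that is below 10^-4), which rules them out. Hence G = S_3 x S_3 (6T9), of order 36.

S_3 x S_3 (order 36)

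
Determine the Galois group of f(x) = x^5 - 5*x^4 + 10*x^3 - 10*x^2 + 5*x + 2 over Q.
F_20, the Frobenius group of order 20

The polynomial f is an irreducible quintic over Q, so G = Gal(f/Q) is a transitive subgroup of S_5: one of C_5 (5T1, order 5), D_5 (5T2, order 10), F_20 (5T3, order 20), A_5 (5T4, order 60) or S_5 (5T5, order 120). The discriminant of f is 253125, which is not a perfect square, so G is not contained in A_5. The transitive groups of degree 5 not contained in A_5 are: F_20 (5T3, order 20), S_5 (5T5, order 120). By Dedekind's theorem, for a prime p not dividing disc(f) the degrees of the irreducible factors of f mod p form the cycle type of an element of G. Factoring f modulo the 18 such primes p <= 71 (skipping 3, 5, which divide the discriminant), each new pattern first appears at: mod 2: f = (x)(x^4 + x^3 + 1), pattern 4+1; mod 11: f = (x^5 + 6x^4 + 10x^3 + x^2 + 5x + 2), pattern 5; mod 19: f = (x + 9)(x^2 + 4)(x^2 + 5x + 18), pattern 2+2+1; mod 41: f = (x + 10)(x + 11)(x + 27)(x + 33)(x + 37), pattern 1+1+1+1+1. No other pattern occurs in this range, so the set of observed cycle types is {4+1, 5, 2+2+1, 1+1+1+1+1}. The candidates containing elements of all these cycle types are F_20 (5T3) of order 20, S_5 (5T5) of order 120; the others are excluded. The observed types are precisely the cycle types that occur in F_20 (5T3). Each of the other remaining candidates has further cycle types, and by the Chebotarev density theorem the matching factorization patterns would occur for a proportion of primes equal to their share of the group: S_5 (5T5) additionally contains elements of type 3+2, 3+1+1, 2+1+1+1 (50 of its 120 elements, about 42% of primes). None of the 18 primes tested shows any such pattern (for each of these groups the chance of that is below 10^-4), which rules them out. Hence G = F_20 (5T3), of order 20.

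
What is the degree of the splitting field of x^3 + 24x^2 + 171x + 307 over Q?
3

The degree of the splitting field over Q equals the order of the Galois group, so first determine the group. The polynomial is an irreducible cubic over Q and its discriminant is 81 = 9^2, a perfect square. For an irreducible cubic, a square discriminant forces the Galois group to be A_3, the cyclic group of order 3. The Galois group C_3 (3T1) has order 3, so the splitting field has degree 3 over Q.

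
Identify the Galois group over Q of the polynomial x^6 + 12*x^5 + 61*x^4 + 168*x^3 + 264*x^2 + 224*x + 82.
S_4 x C_2

The polynomial f is an irreducible sextic over Q, so G = Gal(f/Q) is one of the 16 transitive subgroups 6T1, ..., 6T16 of S_6. The discriminant of f is -1722368, which is not a perfect square, so G is not contained in A_6. The transitive groups of degree 6 not contained in A_6 are: C_6 (6T1, order 6), S_3 (6T2, order 6), D_6 (6T3, order 12), C_3 x S_3 (6T5, order 18), A_4 x C_2 (6T6, order 24), S_4 (6T8, order 24), S_3 x S_3 (6T9, order 36), S_4 x C_2 (6T11, order 48), (S_3 x S_3) : C_2 (6T13, order 72), PGL(2,5) (6T14, order 120), S_6 (6T16, order 720). By Dedekind's theorem, for a prime p not dividing disc(f) the degrees of the irreducible factors of f mod p form the cycle type of an element of G. Factoring f modulo the 29 such primes p <= 127 (skipping 2, 29, which divide the discriminant), each new pattern first appears at: mod 3: f = (x^3 + x^2 + 2x + 1)(x^3 + 2x^2 + 1), pattern 3+3; mod 5: f = (x^6 + 2x^5 + x^4 + 3x^3 + 4x^2 + 4x + 2), pattern 6; mod 7: f = (x + 5)(x + 6)(x^4 + x^3 + 6x^2 + 2x + 6), pattern 4+1+1; mod 17: f = (x + 7)(x + 14)(x^2 + 2x + 15)(x^2 + 6x + 6), pattern 2+2+1+1; mod 23: f = (x^2 + 4x + 8)(x^2 + 14x + 15)(x^2 + 17x + 21), pattern 2+2+2; mod 67: f = (x^2 + 4x + 18)(x^4 + 8x^3 + 11x^2 + 47x + 12), pattern 4+2; mod 127: f = (x + 42)(x + 62)(x + 69)(x + 89)(x^2 + 4x + 125), pattern 2+1+1+1+1. No other pattern occurs in this range, so the set of observed cycle types is {3+3, 6, 4+1+1, 2+2+1+1, 2+2+2, 4+2, 2+1+1+1+1}. The candidates containing elements of all these cycle types are S_4 x C_2 (6T11) of order 48, S_6 (6T16) of order 720; the others are excluded. The observed types are precisely the cycle types that occur in S_4 x C_2 (6T11) (apart from the identity). Each of the other remaining candidates has further cycle types, and by the Chebotarev density theorem the matching factorization patterns would occur for a proportion of primes equal to their share of the group: S_6 (6T16) additionally contains elements of type 5+1, 3+2+1, 3+1+1+1 (304 of its 720 elements, about 42% of primes). None of the 29 primes tested shows any such pattern (for each of these groups the chance of that is below 10^-4), which rules them out. Hence G = S_4 x C_2 (6T11), of order 48.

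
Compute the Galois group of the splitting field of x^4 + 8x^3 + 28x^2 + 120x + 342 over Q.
D_4 (order 8)

The polynomial is an irreducible quartic over Q and its discriminant is 884017152, which is not a perfect square, so the Galois group is not contained in A_4. The resolvent cubic y^3 - 28*y^2 - 408*y + 2016 has exactly one rational root, so the Galois group is C_4 or D_4. The quartic remains irreducible over Q(sqrt(disc)), so the group is D_4.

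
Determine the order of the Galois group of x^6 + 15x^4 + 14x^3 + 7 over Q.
120

The degree of the splitting field over Q equals the order of the Galois group, so first determine the group. The polynomial f is an irreducible sextic over Q, so G = Gal(f/Q) is one of the 16 transitive subgroups 6T1, ..., 6T16 of S_6. The discriminant of f is -5217636731328, which is not a perfect square, so G is not contained in A_6. The transitive groups of degree 6 not contained in A_6 are: C_6 (6T1, order 6), S_3 (6T2, order 6), D_6 (6T3, order 12), C_3 x S_3 (6T5, order 18), A_4 x C_2 (6T6, order 24), S_4 (6T8, order 24), S_3 x S_3 (6T9, order 36), S_4 x C_2 (6T11, order 48), (S_3 x S_3) : C_2 (6T13, order 72), PGL(2,5) (6T14, order 120), S_6 (6T16, order 720). By Dedekind's theorem, for a prime p not dividing disc(f) the degrees of the irreducible factors of f mod p form the cycle type of an element of G. Factoring f modulo the 21 such primes p <= 89 (skipping 2, 3, 7, which divide the discriminant), each new pattern first appears at: mod 5: f = (x^6 + 4x^3 + 2), pattern 6; mod 11: f = (x + 3)(x^5 + 8x^4 + 2x^3 + 8x^2 + 9x + 6), pattern 5+1; mod 13: f = (x + 3)(x + 5)(x^4 + 5x^3 + 12x^2 + 12x + 10), pattern 4+1+1; mod 23: f = (x + 11)(x + 13)(x^2 + 5x + 20)(x^2 + 17x + 21), pattern 2+2+1+1; mod 43: f = (x^3 + 5x^2 + 31x + 34)(x^3 + 38x^2 + 9x + 4), pattern 3+3; mod 61: f = (x^2 + 5x + 34)(x^2 + 16x + 58)(x^2 + 40x + 40), pattern 2+2+2. No other pattern occurs in this range, so the set of observed cycle types is {6, 5+1, 4+1+1, 2+2+1+1, 3+3, 2+2+2}. The candidates containing elements of all these cycle types are PGL(2,5) (6T14) of order 120, S_6 (6T16) of order 720; the others are excluded. The observed types are precisely the cycle types that occur in PGL(2,5) (6T14) (apart from the identity). Each of the other remaining candidates has further cycle types, and by the Chebotarev density theorem the matching factorization patterns would occur for a proportion of primes equal to their share of the group: S_6 (6T16) additionally contains elements of type 4+2, 3+2+1, 3+1+1+1, 2+1+1+1+1 (265 of its 720 elements, about 37% of primes). None of the 21 primes tested shows any such pattern (for each of these groups the chance of that is below 10^-4), which rules them out. Hence G = PGL(2,5) (6T14), of order 120. The Galois group PGL(2,5) (6T14) has order 120, so the splitting field has degree 120 over Q.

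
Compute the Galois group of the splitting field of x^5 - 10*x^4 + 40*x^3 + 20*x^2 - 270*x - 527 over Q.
F_20 (order 20)

The polynomial f is an irreducible quintic over Q, so G = Gal(f/Q) is a transitive subgroup of S_5: one of C_5 (5T1, order 5), D_5 (5T2, order 10), F_20 (5T3, order 20), A_5 (5T4, order 60) or S_5 (5T5, order 120). The discriminant of f is 1109956876953125, which is not a perfect square, so G is not contained in A_5. The transitive groups of degree 5 not contained in A_5 are: F_20 (5T3, order 20), S_5 (5T5, order 120). By Dedekind's theorem, for a prime p not dividing disc(f) the degrees of the irreducible factors of f mod p form the cycle type of an element of G. Factoring f modulo the 18 such primes p <= 71 (skipping 5, 31, which divide the discriminant), each new pattern first appears at: mod 2: f = (x + 1)(x^4 + x^3 + x^2 + x + 1), pattern 4+1; mod 11: f = (x^5 + x^4 + 7x^3 + 9x^2 + 5x + 1), pattern 5; mod 19: f = (x + 8)(x^2 + 11)(x^2 + x + 2), pattern 2+2+1. No other pattern occurs in this range, so the set of observed cycle types is {4+1, 5, 2+2+1}. The candidates containing elements of all these cycle types are F_20 (5T3) of order 20, S_5 (5T5) of order 120; the others are excluded. The observed types are precisely the cycle types that occur in F_20 (5T3) (apart from the identity). Each of the other remaining candidates has further cycle types, and by the Chebotarev density theorem the matching factorization patterns would occur for a proportion of primes equal to their share of the group: S_5 (5T5) additionally contains elements of type 3+2, 3+1+1, 2+1+1+1 (50 of its 120 elements, about 42% of primes). None of the 18 primes tested shows any such pattern (for each of these groups the chance of that is below 10^-4), which rules them out. Hence G = F_20 (5T3), of order 20.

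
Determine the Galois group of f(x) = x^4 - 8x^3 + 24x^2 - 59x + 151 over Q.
4T5: S_4

The polynomial is an irreducible quartic over Q and its discriminant is 121699989, which is not a perfect square, so the Galois group is not contained in A_4. The resolvent cubic y^3 - 24*y^2 - 132*y + 1351 is irreducible over Q. An irreducible resolvent with non-square discriminant gives S_4.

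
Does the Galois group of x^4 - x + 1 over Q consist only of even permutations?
No

The polynomial is irreducible of degree 4 over Q. Its discriminant is 229, which is not a perfect square. A Galois group lies in the alternating group exactly when the discriminant is a square in Q, so the Galois group (S_4) is not contained in A_4.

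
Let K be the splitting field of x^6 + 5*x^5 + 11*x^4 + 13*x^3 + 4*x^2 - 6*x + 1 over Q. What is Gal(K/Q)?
The polynomial f is an irreducible sextic over Q, so G = Gal(f/Q) is one of the 16 transitive subgroups 6T1, ..., 6T16 of S_6. The discriminant of f is 525625 = 725^2, a perfect square, so G is contained in A_6. The transitive groups of degree 6 contained in A_6 are: A_4 (6T4, order 12), S_4 (6T7, order 24), (C_3 x C_3) : C_4 (6T10, order 36), PSL(2,5) (6T12, order 60), A_6 (6T15, order 360). By Dedekind's theorem, for a prime p not dividing disc(f) the degrees of the irreducible factors of f mod p form the cycle type of an element of G. Factoring f modulo the 19 such primes p <= 73 (skipping 5, 29, which divide the discriminant), each new pattern first appears at: mod 2: f = (x^2 + x + 1)(x^4 + x + 1), pattern 4+2; mod 11: f = (x^3 + 6x^2 + 3x + 10)(x^3 + 10x^2 + 3x + 10), pattern 3+3; mod 19: f = (x + 8)(x + 9)(x^2 + 9x + 7)(x^2 + 17x + 2), pattern 2+2+1+1; mod 61: f = (x + 20)(x + 27)(x + 34)(x^3 + 46x^2 + 3x + 60), pattern 3+1+1+1. No other pattern occurs in this range, so the set of observed cycle types is {4+2, 3+3, 2+2+1+1, 3+1+1+1}. The candidates containing elements of all these cycle types are (C_3 x C_3) : C_4 (6T10) of order 36, A_6 (6T15) of order 360; the others are excluded. The observed types are precisely the cycle types that occur in (C_3 x C_3) : C_4 (6T10) (apart from the identity). Each of the other remaining candidates has further cycle types, and by the Chebotarev density theorem the matching factorization patterns would occur for a proportion of primes equal to their share of the group: A_6 (6T15) additionally contains elements of type 5+1 (144 of its 360 elements, about 40% of primes). None of the 19 primes tested shows any such pattern (for each of these groups the chance of that is below 10^-4), which rules them out. Hence G = (C_3 x C_3) : C_4 (6T10), of order 36.

(C_3 x C_3) : C_4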